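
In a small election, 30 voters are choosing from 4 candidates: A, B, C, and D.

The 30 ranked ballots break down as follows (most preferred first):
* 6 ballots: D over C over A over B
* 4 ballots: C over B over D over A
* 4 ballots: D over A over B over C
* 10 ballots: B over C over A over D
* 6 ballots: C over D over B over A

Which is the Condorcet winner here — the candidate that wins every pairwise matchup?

C

C vs A: 26–4
C vs B: 16–14
C vs D: 20–10
C beats every other candidate.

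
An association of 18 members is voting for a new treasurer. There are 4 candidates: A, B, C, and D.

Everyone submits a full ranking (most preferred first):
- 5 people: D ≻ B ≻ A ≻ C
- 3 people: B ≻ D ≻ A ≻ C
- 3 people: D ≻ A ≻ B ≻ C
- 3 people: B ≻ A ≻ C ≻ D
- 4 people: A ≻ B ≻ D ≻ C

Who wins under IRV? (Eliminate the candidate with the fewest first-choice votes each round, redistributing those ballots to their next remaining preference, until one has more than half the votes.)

B

Round 1: A 4, B 6, C 0, D 8. C eliminated.
Round 2: A 4, B 6, D 8. A eliminated.
Round 3: B 10, D 8. B has a majority (≥10).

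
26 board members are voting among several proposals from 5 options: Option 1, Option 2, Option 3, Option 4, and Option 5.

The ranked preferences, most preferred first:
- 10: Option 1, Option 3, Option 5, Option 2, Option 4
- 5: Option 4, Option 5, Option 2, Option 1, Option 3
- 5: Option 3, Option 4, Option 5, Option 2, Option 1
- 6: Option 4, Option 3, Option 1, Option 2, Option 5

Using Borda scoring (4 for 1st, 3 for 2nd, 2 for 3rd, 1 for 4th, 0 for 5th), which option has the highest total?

Option 1: 10×4 + 5×1 + 5×0 + 6×2 = 57
Option 2: 10×1 + 5×2 + 5×1 + 6×1 = 31
Option 3: 10×3 + 5×0 + 5×4 + 6×3 = 68
Option 4: 10×0 + 5×4 + 5×3 + 6×4 = 59
Option 5: 10×2 + 5×3 + 5×2 + 6×0 = 45

Option 3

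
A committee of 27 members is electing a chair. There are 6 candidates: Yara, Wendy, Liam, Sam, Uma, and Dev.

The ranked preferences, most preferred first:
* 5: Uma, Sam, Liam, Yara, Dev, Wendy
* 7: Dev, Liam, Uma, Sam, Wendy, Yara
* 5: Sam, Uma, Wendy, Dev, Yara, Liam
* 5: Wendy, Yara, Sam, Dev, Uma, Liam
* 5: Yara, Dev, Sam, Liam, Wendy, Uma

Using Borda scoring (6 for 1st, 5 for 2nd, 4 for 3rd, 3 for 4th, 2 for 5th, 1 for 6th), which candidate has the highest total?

Sam

Yara: 5×3 + 7×1 + 5×2 + 5×5 + 5×6 = 87
Wendy: 5×1 + 7×2 + 5×4 + 5×6 + 5×2 = 79
Liam: 5×4 + 7×5 + 5×1 + 5×1 + 5×3 = 80
Sam: 5×5 + 7×3 + 5×6 + 5×4 + 5×4 = 116
Uma: 5×6 + 7×4 + 5×5 + 5×2 + 5×1 = 98
Dev: 5×2 + 7×6 + 5×3 + 5×3 + 5×5 = 107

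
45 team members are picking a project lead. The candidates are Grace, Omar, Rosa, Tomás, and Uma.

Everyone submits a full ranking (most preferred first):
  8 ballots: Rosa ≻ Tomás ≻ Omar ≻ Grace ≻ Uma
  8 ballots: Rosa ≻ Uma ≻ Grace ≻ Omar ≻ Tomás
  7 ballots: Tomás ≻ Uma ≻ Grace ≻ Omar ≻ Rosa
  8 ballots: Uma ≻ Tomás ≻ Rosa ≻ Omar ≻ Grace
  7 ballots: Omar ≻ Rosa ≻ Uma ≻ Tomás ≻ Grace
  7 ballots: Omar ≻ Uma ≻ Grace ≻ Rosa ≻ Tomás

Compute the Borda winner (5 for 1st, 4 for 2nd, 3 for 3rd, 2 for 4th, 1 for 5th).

Uma

Grace: 8×2 + 8×3 + 7×3 + 8×1 + 7×1 + 7×3 = 97
Omar: 8×3 + 8×2 + 7×2 + 8×2 + 7×5 + 7×5 = 140
Rosa: 8×5 + 8×5 + 7×1 + 8×3 + 7×4 + 7×2 = 153
Tomás: 8×4 + 8×1 + 7×5 + 8×4 + 7×2 + 7×1 = 128
Uma: 8×1 + 8×4 + 7×4 + 8×5 + 7×3 + 7×4 = 157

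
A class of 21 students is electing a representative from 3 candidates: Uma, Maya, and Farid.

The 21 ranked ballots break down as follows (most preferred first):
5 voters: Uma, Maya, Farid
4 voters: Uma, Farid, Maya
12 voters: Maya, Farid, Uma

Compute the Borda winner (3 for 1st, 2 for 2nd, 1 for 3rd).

Maya

Uma: 5×3 + 4×3 + 12×1 = 39
Maya: 5×2 + 4×1 + 12×3 = 50
Farid: 5×1 + 4×2 + 12×2 = 37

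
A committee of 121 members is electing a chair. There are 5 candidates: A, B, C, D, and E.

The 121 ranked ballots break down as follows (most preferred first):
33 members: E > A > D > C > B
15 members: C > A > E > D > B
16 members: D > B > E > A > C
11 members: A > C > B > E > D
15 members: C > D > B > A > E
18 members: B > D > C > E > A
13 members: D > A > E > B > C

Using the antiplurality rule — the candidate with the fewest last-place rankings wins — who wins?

D

Last-place votes: A 18, B 48, C 29, D 11, E 15.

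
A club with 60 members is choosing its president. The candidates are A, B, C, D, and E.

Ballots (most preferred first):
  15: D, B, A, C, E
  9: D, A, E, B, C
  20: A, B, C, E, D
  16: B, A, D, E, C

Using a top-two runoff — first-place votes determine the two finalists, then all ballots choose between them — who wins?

A

Round 1 first-place votes: A 20, B 16, C 0, D 24, E 0. D and A advance.
Runoff: D is ranked above A on 24 ballots, A above D on 36.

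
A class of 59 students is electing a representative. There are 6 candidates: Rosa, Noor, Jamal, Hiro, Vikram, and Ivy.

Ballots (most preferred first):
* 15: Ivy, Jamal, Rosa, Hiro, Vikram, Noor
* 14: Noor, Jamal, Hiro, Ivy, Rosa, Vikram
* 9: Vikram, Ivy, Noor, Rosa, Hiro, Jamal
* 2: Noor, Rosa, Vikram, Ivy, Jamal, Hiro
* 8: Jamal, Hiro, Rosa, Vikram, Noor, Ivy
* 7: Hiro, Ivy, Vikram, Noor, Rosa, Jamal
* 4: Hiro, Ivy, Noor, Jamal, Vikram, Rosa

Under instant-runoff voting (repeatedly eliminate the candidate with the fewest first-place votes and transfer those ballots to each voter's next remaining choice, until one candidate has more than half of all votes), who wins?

Hiro

Round 1: Rosa 0, Noor 16, Jamal 8, Hiro 11, Vikram 9, Ivy 15. Rosa eliminated.
Round 2: Noor 16, Jamal 8, Hiro 11, Vikram 9, Ivy 15. Jamal eliminated.
Round 3: Noor 16, Hiro 19, Vikram 9, Ivy 15. Vikram eliminated.
Round 4: Noor 16, Hiro 19, Ivy 24. Noor eliminated.
Round 5: Hiro 33, Ivy 26. Hiro has a majority (≥30).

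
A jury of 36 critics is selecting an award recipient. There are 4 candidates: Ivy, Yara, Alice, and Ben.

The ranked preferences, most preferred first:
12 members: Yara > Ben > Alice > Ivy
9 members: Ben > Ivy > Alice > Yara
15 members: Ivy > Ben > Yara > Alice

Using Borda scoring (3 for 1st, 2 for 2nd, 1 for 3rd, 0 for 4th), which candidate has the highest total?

Ivy: 12×0 + 9×2 + 15×3 = 63
Yara: 12×3 + 9×0 + 15×1 = 51
Alice: 12×1 + 9×1 + 15×0 = 21
Ben: 12×2 + 9×3 + 15×2 = 81

Ben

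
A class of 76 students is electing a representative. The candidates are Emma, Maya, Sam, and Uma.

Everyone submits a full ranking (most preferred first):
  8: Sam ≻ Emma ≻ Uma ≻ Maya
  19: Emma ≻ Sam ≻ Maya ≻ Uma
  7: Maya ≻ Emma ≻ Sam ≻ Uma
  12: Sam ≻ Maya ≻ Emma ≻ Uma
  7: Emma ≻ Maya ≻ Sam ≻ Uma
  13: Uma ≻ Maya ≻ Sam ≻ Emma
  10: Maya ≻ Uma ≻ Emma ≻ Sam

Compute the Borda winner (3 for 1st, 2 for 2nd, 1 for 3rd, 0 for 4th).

Maya

Emma: 8×2 + 19×3 + 7×2 + 12×1 + 7×3 + 13×0 + 10×1 = 130
Maya: 8×0 + 19×1 + 7×3 + 12×2 + 7×2 + 13×2 + 10×3 = 134
Sam: 8×3 + 19×2 + 7×1 + 12×3 + 7×1 + 13×1 + 10×0 = 125
Uma: 8×1 + 19×0 + 7×0 + 12×0 + 7×0 + 13×3 + 10×2 = 67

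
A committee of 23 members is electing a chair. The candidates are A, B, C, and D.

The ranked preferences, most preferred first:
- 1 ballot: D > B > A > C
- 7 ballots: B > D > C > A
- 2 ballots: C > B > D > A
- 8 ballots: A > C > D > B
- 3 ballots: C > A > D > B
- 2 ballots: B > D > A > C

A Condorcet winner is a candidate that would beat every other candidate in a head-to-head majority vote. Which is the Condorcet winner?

C

C vs A: 12–11
C vs B: 13–10
C vs D: 13–10
C beats every other candidate.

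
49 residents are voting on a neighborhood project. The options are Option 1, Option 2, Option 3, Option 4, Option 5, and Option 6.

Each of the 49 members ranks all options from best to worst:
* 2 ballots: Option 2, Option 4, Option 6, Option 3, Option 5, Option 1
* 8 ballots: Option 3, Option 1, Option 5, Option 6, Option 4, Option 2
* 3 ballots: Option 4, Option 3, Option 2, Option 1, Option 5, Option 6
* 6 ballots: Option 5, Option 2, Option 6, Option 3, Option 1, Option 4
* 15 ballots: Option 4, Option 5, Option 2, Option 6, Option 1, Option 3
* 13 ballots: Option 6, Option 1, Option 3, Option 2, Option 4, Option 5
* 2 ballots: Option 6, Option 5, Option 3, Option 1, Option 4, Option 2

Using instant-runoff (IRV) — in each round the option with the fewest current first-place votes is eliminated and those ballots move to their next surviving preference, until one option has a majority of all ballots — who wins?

Option 6

Round 1: Option 1 0, Option 2 2, Option 3 8, Option 4 18, Option 5 6, Option 6 15. Option 1 eliminated.
Round 2: Option 2 2, Option 3 8, Option 4 18, Option 5 6, Option 6 15. Option 2 eliminated.
Round 3: Option 3 8, Option 4 20, Option 5 6, Option 6 15. Option 5 eliminated.
Round 4: Option 3 8, Option 4 20, Option 6 21. Option 3 eliminated.
Round 5: Option 4 20, Option 6 29. Option 6 has a majority (≥25).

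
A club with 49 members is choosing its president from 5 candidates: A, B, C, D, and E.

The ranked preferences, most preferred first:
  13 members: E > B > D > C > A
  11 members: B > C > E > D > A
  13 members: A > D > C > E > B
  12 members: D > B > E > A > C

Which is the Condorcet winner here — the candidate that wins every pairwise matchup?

D

D vs A: 36–13
D vs B: 25–24
D vs C: 38–11
D vs E: 25–24
D beats every other candidate.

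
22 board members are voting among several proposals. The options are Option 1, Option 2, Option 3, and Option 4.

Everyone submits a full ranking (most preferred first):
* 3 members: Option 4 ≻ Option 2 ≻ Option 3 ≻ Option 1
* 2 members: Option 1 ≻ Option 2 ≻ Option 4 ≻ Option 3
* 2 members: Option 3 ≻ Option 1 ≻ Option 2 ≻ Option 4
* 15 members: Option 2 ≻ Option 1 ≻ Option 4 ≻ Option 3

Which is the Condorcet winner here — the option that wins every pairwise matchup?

Option 2 vs Option 1: 18–4
Option 2 vs Option 3: 20–2
Option 2 vs Option 4: 19–3
Option 2 beats every other option.

Option 2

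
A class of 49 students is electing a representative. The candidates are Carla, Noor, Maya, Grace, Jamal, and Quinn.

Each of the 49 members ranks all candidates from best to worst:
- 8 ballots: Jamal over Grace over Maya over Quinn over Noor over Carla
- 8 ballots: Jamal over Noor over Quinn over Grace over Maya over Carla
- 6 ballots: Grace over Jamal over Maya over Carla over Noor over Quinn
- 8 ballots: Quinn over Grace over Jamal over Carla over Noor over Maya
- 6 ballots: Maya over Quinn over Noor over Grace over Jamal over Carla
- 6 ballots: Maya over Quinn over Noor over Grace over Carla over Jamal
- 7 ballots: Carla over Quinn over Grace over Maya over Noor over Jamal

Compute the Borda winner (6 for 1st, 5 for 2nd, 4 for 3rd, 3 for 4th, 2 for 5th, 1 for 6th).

Quinn

Carla: 8×1 + 8×1 + 6×3 + 8×3 + 6×1 + 6×2 + 7×6 = 118
Noor: 8×2 + 8×5 + 6×2 + 8×2 + 6×4 + 6×4 + 7×2 = 146
Maya: 8×4 + 8×2 + 6×4 + 8×1 + 6×6 + 6×6 + 7×3 = 173
Grace: 8×5 + 8×3 + 6×6 + 8×5 + 6×3 + 6×3 + 7×4 = 204
Jamal: 8×6 + 8×6 + 6×5 + 8×4 + 6×2 + 6×1 + 7×1 = 183
Quinn: 8×3 + 8×4 + 6×1 + 8×6 + 6×5 + 6×5 + 7×5 = 205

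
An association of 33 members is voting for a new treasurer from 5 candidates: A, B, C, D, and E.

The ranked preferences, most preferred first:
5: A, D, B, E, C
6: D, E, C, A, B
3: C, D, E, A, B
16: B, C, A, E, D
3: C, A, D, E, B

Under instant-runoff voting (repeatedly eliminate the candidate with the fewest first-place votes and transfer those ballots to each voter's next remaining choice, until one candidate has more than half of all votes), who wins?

D

Round 1: A 5, B 16, C 6, D 6, E 0. E eliminated.
Round 2: A 5, B 16, C 6, D 6. A eliminated.
Round 3: B 16, C 6, D 11. C eliminated.
Round 4: B 16, D 17. D has a majority (≥17).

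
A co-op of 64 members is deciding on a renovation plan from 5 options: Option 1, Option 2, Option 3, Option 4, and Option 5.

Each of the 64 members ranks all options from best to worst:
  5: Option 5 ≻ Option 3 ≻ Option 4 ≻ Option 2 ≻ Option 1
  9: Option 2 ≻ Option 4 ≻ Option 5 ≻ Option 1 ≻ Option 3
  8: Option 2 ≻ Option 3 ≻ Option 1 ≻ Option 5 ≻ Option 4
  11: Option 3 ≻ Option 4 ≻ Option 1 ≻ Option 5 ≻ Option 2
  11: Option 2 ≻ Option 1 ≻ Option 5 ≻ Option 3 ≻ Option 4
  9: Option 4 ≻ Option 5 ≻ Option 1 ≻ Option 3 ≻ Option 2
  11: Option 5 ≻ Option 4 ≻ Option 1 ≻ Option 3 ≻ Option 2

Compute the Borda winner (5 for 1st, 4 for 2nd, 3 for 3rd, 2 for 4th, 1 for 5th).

Option 5

Option 1: 5×1 + 9×2 + 8×3 + 11×3 + 11×4 + 9×3 + 11×3 = 184
Option 2: 5×2 + 9×5 + 8×5 + 11×1 + 11×5 + 9×1 + 11×1 = 181
Option 3: 5×4 + 9×1 + 8×4 + 11×5 + 11×2 + 9×2 + 11×2 = 178
Option 4: 5×3 + 9×4 + 8×1 + 11×4 + 11×1 + 9×5 + 11×4 = 203
Option 5: 5×5 + 9×3 + 8×2 + 11×2 + 11×3 + 9×4 + 11×5 = 214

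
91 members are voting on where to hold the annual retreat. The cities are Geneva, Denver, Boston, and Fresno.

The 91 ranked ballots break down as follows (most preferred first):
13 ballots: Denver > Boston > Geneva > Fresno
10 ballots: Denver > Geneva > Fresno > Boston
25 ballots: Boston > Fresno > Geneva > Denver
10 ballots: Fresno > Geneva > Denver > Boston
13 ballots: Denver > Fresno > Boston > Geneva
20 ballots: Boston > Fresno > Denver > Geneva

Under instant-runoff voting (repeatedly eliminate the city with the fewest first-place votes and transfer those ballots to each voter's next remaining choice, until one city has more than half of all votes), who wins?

Round 1: Geneva 0, Denver 36, Boston 45, Fresno 10. Geneva eliminated.
Round 2: Denver 36, Boston 45, Fresno 10. Fresno eliminated.
Round 3: Denver 46, Boston 45. Denver has a majority (≥46).

Denver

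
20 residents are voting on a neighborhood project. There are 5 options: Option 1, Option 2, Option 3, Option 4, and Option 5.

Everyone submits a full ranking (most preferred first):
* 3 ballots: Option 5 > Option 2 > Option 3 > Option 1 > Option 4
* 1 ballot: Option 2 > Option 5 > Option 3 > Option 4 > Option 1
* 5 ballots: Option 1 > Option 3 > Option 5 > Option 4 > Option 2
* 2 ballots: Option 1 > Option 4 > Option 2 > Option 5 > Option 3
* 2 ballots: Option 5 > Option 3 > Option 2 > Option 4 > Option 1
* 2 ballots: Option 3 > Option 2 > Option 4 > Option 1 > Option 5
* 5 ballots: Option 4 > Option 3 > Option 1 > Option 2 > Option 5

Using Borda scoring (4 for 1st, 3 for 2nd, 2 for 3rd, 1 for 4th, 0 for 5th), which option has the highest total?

Option 3

Option 1: 3×1 + 1×0 + 5×4 + 2×4 + 2×0 + 2×1 + 5×2 = 43
Option 2: 3×3 + 1×4 + 5×0 + 2×2 + 2×2 + 2×3 + 5×1 = 32
Option 3: 3×2 + 1×2 + 5×3 + 2×0 + 2×3 + 2×4 + 5×3 = 52
Option 4: 3×0 + 1×1 + 5×1 + 2×3 + 2×1 + 2×2 + 5×4 = 38
Option 5: 3×4 + 1×3 + 5×2 + 2×1 + 2×4 + 2×0 + 5×0 = 35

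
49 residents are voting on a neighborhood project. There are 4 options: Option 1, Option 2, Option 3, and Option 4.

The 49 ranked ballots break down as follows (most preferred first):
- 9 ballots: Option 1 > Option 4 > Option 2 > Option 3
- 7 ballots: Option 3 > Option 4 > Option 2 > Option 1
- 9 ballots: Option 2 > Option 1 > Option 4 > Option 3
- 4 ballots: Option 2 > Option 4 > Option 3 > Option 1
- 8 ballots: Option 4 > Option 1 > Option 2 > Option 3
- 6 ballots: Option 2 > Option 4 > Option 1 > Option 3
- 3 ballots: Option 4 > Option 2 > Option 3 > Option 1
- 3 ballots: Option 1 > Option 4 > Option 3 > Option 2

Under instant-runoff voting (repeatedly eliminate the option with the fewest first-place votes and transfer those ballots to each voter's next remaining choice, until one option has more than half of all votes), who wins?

Option 4

Round 1: Option 1 12, Option 2 19, Option 3 7, Option 4 11. Option 3 eliminated.
Round 2: Option 1 12, Option 2 19, Option 4 18. Option 1 eliminated.
Round 3: Option 2 19, Option 4 30. Option 4 has a majority (≥25).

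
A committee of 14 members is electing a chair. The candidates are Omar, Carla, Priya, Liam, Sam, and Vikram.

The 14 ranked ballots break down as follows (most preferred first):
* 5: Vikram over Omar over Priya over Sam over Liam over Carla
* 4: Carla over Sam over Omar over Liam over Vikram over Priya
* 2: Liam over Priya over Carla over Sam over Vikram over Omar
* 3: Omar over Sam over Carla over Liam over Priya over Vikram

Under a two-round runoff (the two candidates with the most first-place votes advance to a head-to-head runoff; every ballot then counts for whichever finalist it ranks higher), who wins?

Carla

Round 1 first-place votes: Omar 3, Carla 4, Priya 0, Liam 2, Sam 0, Vikram 5. Vikram and Carla advance.
Runoff: Vikram is ranked above Carla on 5 ballots, Carla above Vikram on 9.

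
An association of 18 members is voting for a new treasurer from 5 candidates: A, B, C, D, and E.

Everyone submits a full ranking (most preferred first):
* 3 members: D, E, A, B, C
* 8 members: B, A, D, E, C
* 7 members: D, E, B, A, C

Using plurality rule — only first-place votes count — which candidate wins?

First-place votes: A 0, B 8, C 0, D 10, E 0.

D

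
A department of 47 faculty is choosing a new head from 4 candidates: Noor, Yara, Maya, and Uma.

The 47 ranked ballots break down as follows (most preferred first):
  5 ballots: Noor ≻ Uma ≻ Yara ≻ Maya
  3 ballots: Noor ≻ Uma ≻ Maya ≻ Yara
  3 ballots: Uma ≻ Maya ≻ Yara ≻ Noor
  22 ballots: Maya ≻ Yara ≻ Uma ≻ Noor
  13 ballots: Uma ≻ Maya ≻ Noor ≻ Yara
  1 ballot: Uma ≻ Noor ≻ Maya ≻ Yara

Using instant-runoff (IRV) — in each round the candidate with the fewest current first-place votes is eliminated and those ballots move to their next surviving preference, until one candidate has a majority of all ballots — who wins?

Round 1: Noor 8, Yara 0, Maya 22, Uma 17. Yara eliminated.
Round 2: Noor 8, Maya 22, Uma 17. Noor eliminated.
Round 3: Maya 22, Uma 25. Uma has a majority (≥24).

Uma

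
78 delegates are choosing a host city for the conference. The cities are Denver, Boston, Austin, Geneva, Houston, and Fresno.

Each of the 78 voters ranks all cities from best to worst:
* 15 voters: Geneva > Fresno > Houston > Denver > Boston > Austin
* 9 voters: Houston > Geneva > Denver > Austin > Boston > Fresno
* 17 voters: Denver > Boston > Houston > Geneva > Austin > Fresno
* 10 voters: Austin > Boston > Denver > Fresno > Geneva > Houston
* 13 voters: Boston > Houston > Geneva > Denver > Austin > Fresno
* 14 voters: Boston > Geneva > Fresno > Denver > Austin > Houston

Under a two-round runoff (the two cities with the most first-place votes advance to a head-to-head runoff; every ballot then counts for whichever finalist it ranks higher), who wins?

Round 1 first-place votes: Denver 17, Boston 27, Austin 10, Geneva 15, Houston 9, Fresno 0. Boston and Denver advance.
Runoff: Boston is ranked above Denver on 37 ballots, Denver above Boston on 41.

Denver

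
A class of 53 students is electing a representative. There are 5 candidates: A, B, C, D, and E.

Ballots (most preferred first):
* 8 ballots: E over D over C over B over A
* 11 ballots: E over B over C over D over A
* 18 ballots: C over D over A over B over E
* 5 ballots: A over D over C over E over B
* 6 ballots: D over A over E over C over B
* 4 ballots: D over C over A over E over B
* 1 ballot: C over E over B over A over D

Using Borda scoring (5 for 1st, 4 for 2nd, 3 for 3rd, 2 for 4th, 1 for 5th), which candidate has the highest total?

D

A: 8×1 + 11×1 + 18×3 + 5×5 + 6×4 + 4×3 + 1×2 = 136
B: 8×2 + 11×4 + 18×2 + 5×1 + 6×1 + 4×1 + 1×3 = 114
C: 8×3 + 11×3 + 18×5 + 5×3 + 6×2 + 4×4 + 1×5 = 195
D: 8×4 + 11×2 + 18×4 + 5×4 + 6×5 + 4×5 + 1×1 = 197
E: 8×5 + 11×5 + 18×1 + 5×2 + 6×3 + 4×2 + 1×4 = 153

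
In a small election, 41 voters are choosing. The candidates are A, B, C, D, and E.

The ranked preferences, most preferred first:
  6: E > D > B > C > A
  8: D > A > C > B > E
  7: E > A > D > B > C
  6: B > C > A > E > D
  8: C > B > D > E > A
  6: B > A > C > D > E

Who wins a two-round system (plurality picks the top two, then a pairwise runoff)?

Round 1 first-place votes: A 0, B 12, C 8, D 8, E 13. E and B advance.
Runoff: E is ranked above B on 13 ballots, B above E on 28.

B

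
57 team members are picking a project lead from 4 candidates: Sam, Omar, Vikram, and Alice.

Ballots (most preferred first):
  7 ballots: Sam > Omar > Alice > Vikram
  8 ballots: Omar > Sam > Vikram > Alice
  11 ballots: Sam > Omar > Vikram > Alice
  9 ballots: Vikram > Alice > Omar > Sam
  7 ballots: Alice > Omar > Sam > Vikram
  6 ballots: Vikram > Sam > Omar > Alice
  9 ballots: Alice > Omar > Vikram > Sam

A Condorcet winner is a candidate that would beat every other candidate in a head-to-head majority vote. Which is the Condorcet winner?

Omar vs Sam: 33–24
Omar vs Vikram: 42–15
Omar vs Alice: 32–25
Omar beats every other candidate.

Omar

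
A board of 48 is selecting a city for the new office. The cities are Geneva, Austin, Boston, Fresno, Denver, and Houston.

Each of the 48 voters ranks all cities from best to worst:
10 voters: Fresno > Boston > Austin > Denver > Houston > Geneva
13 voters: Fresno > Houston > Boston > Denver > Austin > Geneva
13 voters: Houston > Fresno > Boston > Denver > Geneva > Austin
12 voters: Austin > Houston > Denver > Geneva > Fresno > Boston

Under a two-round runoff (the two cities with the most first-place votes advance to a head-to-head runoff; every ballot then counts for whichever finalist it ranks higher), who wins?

Round 1 first-place votes: Geneva 0, Austin 12, Boston 0, Fresno 23, Denver 0, Houston 13. Fresno and Houston advance.
Runoff: Fresno is ranked above Houston on 23 ballots, Houston above Fresno on 25.

Houston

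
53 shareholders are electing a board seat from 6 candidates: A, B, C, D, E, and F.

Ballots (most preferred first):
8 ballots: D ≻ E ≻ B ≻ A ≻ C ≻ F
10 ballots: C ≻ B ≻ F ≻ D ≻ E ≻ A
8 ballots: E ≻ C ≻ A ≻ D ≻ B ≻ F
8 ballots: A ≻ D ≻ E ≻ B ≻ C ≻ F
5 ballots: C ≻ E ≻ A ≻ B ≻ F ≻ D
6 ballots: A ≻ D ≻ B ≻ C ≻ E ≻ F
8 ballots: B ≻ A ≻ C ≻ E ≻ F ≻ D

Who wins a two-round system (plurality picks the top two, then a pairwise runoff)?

A

Round 1 first-place votes: A 14, B 8, C 15, D 8, E 8, F 0. C and A advance.
Runoff: C is ranked above A on 23 ballots, A above C on 30.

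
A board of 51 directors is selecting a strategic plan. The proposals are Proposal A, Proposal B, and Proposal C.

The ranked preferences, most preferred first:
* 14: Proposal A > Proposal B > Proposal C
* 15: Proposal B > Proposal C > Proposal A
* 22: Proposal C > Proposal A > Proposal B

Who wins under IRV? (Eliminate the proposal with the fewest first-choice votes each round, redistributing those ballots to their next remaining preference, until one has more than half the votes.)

Round 1: Proposal A 14, Proposal B 15, Proposal C 22. Proposal A eliminated.
Round 2: Proposal B 29, Proposal C 22. Proposal B has a majority (≥26).

Proposal B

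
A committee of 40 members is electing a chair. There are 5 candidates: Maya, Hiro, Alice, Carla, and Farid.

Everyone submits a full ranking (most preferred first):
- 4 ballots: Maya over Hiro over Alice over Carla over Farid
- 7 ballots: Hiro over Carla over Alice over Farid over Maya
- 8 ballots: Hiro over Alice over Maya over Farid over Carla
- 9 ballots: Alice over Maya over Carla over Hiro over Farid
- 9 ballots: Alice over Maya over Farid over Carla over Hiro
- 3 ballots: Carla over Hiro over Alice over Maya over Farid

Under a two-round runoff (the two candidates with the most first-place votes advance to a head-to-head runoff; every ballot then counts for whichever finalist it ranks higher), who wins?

Hiro

Round 1 first-place votes: Maya 4, Hiro 15, Alice 18, Carla 3, Farid 0. Alice and Hiro advance.
Runoff: Alice is ranked above Hiro on 18 ballots, Hiro above Alice on 22.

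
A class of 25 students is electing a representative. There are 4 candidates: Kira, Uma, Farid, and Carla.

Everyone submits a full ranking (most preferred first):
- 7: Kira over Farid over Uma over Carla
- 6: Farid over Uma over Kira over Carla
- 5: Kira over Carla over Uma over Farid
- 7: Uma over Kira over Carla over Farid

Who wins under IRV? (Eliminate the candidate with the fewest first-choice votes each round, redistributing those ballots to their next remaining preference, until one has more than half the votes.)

Round 1: Kira 12, Uma 7, Farid 6, Carla 0. Carla eliminated.
Round 2: Kira 12, Uma 7, Farid 6. Farid eliminated.
Round 3: Kira 12, Uma 13. Uma has a majority (≥13).

Uma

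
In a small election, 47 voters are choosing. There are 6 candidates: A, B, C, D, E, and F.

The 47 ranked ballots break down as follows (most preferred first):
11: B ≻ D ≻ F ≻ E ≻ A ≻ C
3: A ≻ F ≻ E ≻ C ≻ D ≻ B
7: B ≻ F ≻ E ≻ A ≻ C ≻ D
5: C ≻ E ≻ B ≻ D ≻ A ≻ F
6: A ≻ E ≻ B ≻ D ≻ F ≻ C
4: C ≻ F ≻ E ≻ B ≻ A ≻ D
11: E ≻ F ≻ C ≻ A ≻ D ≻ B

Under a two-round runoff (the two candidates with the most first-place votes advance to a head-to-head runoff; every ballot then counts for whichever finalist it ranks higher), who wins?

E

Round 1 first-place votes: A 9, B 18, C 9, D 0, E 11, F 0. B and E advance.
Runoff: B is ranked above E on 18 ballots, E above B on 29.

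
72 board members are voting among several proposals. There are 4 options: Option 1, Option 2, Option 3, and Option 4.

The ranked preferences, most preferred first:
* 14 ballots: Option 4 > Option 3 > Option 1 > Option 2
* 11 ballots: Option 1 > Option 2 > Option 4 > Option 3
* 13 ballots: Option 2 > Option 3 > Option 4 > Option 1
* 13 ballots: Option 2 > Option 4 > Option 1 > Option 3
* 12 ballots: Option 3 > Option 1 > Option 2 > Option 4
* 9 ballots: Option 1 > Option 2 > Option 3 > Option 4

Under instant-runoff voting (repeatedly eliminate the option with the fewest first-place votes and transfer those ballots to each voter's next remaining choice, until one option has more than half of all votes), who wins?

Round 1: Option 1 20, Option 2 26, Option 3 12, Option 4 14. Option 3 eliminated.
Round 2: Option 1 32, Option 2 26, Option 4 14. Option 4 eliminated.
Round 3: Option 1 46, Option 2 26. Option 1 has a majority (≥37).

Option 1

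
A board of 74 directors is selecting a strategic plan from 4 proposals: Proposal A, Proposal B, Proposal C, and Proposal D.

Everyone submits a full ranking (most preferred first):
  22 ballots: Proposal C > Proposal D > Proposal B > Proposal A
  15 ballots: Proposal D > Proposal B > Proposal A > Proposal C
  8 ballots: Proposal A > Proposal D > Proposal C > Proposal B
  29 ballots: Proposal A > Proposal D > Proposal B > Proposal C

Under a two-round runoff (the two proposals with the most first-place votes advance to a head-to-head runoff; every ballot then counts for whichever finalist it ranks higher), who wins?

Proposal A

Round 1 first-place votes: Proposal A 37, Proposal B 0, Proposal C 22, Proposal D 15. Proposal A and Proposal C advance.
Runoff: Proposal A is ranked above Proposal C on 52 ballots, Proposal C above Proposal A on 22.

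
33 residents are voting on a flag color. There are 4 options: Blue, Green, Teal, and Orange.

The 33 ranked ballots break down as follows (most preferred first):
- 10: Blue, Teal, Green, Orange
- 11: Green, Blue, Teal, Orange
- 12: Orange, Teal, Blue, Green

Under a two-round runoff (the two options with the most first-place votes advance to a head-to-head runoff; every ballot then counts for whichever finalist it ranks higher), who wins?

Round 1 first-place votes: Blue 10, Green 11, Teal 0, Orange 12. Orange and Green advance.
Runoff: Orange is ranked above Green on 12 ballots, Green above Orange on 21.

Green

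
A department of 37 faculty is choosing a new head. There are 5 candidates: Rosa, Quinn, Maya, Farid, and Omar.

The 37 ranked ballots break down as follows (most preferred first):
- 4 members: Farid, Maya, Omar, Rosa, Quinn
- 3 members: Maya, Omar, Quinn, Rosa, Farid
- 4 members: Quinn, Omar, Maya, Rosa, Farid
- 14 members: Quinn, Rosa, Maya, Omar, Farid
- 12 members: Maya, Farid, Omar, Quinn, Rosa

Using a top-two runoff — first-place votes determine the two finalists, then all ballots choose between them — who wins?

Maya

Round 1 first-place votes: Rosa 0, Quinn 18, Maya 15, Farid 4, Omar 0. Quinn and Maya advance.
Runoff: Quinn is ranked above Maya on 18 ballots, Maya above Quinn on 19.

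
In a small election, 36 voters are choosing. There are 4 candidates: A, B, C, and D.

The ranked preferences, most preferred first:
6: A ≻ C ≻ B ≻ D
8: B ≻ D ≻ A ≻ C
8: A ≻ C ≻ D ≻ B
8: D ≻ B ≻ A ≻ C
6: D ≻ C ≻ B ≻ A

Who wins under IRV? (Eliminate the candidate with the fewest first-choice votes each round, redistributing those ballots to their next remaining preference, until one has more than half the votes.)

D

Round 1: A 14, B 8, C 0, D 14. C eliminated.
Round 2: A 14, B 8, D 14. B eliminated.
Round 3: A 14, D 22. D has a majority (≥19).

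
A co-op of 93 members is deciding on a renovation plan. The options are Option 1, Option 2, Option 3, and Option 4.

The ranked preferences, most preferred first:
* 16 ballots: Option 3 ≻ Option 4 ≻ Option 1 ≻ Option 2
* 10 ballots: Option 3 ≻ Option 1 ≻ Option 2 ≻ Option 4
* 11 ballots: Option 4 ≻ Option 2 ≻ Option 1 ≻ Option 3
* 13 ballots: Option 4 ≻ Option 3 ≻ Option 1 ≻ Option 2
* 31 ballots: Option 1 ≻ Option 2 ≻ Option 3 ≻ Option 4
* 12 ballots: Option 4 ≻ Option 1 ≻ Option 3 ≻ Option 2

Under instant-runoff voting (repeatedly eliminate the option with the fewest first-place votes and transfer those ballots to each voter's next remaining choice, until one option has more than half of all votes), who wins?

Option 4

Round 1: Option 1 31, Option 2 0, Option 3 26, Option 4 36. Option 2 eliminated.
Round 2: Option 1 31, Option 3 26, Option 4 36. Option 3 eliminated.
Round 3: Option 1 41, Option 4 52. Option 4 has a majority (≥47).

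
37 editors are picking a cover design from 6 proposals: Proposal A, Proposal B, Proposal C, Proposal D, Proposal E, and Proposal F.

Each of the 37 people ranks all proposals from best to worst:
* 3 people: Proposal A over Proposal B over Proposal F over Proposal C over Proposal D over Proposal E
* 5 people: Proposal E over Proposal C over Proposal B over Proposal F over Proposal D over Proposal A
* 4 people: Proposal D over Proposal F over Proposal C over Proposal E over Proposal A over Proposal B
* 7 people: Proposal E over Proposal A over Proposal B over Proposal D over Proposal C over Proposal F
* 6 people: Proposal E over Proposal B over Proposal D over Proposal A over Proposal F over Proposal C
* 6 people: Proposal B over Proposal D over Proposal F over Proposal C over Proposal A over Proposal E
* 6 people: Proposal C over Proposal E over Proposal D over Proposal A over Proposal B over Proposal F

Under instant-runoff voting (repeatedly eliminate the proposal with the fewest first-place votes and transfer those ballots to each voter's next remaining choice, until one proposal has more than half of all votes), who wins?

Proposal C

Round 1: Proposal A 3, Proposal B 6, Proposal C 6, Proposal D 4, Proposal E 18, Proposal F 0. Proposal F eliminated.
Round 2: Proposal A 3, Proposal B 6, Proposal C 6, Proposal D 4, Proposal E 18. Proposal A eliminated.
Round 3: Proposal B 9, Proposal C 6, Proposal D 4, Proposal E 18. Proposal D eliminated.
Round 4: Proposal B 9, Proposal C 10, Proposal E 18. Proposal B eliminated.
Round 5: Proposal C 19, Proposal E 18. Proposal C has a majority (≥19).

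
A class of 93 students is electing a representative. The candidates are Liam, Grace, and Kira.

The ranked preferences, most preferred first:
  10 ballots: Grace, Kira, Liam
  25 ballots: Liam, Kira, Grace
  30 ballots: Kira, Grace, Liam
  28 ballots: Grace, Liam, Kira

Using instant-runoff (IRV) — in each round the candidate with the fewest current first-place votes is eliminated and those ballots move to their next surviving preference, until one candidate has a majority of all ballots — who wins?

Kira

Round 1: Liam 25, Grace 38, Kira 30. Liam eliminated.
Round 2: Grace 38, Kira 55. Kira has a majority (≥47).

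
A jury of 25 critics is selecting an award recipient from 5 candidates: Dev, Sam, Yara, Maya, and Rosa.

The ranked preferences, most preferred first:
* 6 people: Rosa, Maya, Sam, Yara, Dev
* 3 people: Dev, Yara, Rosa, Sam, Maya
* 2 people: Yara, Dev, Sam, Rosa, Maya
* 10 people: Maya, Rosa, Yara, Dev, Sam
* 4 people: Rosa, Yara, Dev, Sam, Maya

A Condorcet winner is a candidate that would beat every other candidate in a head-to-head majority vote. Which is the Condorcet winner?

Rosa vs Dev: 20–5
Rosa vs Sam: 23–2
Rosa vs Yara: 20–5
Rosa vs Maya: 15–10
Rosa beats every other candidate.

Rosa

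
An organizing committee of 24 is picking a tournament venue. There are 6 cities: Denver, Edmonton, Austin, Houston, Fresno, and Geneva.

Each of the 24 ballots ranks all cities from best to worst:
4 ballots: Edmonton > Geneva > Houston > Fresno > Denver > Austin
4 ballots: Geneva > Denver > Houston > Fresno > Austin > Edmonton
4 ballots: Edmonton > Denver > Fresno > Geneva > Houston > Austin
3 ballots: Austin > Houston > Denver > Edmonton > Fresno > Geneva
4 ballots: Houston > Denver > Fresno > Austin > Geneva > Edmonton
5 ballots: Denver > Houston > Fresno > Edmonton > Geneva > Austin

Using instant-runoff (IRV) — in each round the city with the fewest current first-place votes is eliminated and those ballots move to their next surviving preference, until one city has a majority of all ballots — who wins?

Round 1: Denver 5, Edmonton 8, Austin 3, Houston 4, Fresno 0, Geneva 4. Fresno eliminated.
Round 2: Denver 5, Edmonton 8, Austin 3, Houston 4, Geneva 4. Austin eliminated.
Round 3: Denver 5, Edmonton 8, Houston 7, Geneva 4. Geneva eliminated.
Round 4: Denver 9, Edmonton 8, Houston 7. Houston eliminated.
Round 5: Denver 16, Edmonton 8. Denver has a majority (≥13).

Denver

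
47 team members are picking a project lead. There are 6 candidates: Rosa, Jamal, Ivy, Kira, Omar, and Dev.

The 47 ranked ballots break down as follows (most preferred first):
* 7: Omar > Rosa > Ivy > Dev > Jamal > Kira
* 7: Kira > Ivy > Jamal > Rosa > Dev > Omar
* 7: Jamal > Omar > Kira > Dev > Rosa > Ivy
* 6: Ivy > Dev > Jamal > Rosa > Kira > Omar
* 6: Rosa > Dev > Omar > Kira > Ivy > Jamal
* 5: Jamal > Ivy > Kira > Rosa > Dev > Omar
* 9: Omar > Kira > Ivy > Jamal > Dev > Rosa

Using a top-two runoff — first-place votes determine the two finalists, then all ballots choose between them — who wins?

Jamal

Round 1 first-place votes: Rosa 6, Jamal 12, Ivy 6, Kira 7, Omar 16, Dev 0. Omar and Jamal advance.
Runoff: Omar is ranked above Jamal on 22 ballots, Jamal above Omar on 25.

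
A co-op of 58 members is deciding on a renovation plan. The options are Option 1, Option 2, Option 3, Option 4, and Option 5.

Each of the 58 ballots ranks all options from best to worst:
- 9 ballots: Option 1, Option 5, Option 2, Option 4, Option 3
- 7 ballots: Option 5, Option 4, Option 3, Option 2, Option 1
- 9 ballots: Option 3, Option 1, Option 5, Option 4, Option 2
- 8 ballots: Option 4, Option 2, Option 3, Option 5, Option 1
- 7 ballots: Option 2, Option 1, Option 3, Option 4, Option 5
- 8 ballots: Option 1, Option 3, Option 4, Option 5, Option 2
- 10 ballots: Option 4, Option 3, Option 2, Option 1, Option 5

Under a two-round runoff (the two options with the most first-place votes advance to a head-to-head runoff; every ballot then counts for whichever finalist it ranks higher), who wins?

Round 1 first-place votes: Option 1 17, Option 2 7, Option 3 9, Option 4 18, Option 5 7. Option 4 and Option 1 advance.
Runoff: Option 4 is ranked above Option 1 on 25 ballots, Option 1 above Option 4 on 33.

Option 1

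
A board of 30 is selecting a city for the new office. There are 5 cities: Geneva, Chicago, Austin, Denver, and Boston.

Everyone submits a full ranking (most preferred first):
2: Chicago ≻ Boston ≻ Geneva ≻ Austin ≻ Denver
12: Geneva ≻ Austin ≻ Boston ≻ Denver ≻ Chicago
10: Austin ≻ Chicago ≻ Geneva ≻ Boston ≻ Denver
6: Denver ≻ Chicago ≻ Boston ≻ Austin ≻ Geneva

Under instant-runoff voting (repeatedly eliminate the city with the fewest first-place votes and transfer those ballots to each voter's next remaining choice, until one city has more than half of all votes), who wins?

Round 1: Geneva 12, Chicago 2, Austin 10, Denver 6, Boston 0. Boston eliminated.
Round 2: Geneva 12, Chicago 2, Austin 10, Denver 6. Chicago eliminated.
Round 3: Geneva 14, Austin 10, Denver 6. Denver eliminated.
Round 4: Geneva 14, Austin 16. Austin has a majority (≥16).

Austin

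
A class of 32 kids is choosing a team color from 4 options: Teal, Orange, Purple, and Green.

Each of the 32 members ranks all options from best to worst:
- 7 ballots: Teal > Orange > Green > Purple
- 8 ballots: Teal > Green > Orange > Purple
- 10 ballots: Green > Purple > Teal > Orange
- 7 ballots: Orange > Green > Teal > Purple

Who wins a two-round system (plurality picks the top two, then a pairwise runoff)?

Green

Round 1 first-place votes: Teal 15, Orange 7, Purple 0, Green 10. Teal and Green advance.
Runoff: Teal is ranked above Green on 15 ballots, Green above Teal on 17.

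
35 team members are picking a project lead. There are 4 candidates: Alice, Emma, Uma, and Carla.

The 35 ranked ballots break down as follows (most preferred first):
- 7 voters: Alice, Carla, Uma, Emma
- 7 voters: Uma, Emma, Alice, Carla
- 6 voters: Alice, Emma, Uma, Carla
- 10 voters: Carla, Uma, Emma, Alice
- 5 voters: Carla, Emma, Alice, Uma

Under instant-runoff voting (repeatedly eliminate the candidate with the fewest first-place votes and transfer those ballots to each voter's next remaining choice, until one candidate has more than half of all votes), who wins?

Round 1: Alice 13, Emma 0, Uma 7, Carla 15. Emma eliminated.
Round 2: Alice 13, Uma 7, Carla 15. Uma eliminated.
Round 3: Alice 20, Carla 15. Alice has a majority (≥18).

Alice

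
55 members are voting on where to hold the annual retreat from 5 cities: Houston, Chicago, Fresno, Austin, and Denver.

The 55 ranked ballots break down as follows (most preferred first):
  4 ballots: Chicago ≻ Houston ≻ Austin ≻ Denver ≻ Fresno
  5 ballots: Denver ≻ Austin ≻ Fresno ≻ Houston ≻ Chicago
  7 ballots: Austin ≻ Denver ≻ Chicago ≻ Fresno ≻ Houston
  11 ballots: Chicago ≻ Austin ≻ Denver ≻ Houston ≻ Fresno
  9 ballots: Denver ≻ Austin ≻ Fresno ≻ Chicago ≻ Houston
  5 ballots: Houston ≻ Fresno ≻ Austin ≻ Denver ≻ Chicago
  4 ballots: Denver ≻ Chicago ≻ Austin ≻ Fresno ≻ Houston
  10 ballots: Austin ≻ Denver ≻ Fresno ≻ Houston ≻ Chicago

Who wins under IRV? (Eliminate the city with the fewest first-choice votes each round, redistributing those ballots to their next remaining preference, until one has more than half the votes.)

Round 1: Houston 5, Chicago 15, Fresno 0, Austin 17, Denver 18. Fresno eliminated.
Round 2: Houston 5, Chicago 15, Austin 17, Denver 18. Houston eliminated.
Round 3: Chicago 15, Austin 22, Denver 18. Chicago eliminated.
Round 4: Austin 37, Denver 18. Austin has a majority (≥28).

Austin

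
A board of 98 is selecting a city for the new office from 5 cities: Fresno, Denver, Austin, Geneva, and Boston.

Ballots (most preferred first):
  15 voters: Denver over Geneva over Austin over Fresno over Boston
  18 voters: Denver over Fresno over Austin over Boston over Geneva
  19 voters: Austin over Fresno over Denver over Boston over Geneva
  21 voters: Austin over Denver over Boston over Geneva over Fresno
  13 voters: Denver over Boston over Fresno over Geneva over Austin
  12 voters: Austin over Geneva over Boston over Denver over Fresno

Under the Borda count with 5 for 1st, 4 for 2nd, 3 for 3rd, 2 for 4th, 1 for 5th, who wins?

Fresno: 15×2 + 18×4 + 19×4 + 21×1 + 13×3 + 12×1 = 250
Denver: 15×5 + 18×5 + 19×3 + 21×4 + 13×5 + 12×2 = 395
Austin: 15×3 + 18×3 + 19×5 + 21×5 + 13×1 + 12×5 = 372
Geneva: 15×4 + 18×1 + 19×1 + 21×2 + 13×2 + 12×4 = 213
Boston: 15×1 + 18×2 + 19×2 + 21×3 + 13×4 + 12×3 = 240

Denver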